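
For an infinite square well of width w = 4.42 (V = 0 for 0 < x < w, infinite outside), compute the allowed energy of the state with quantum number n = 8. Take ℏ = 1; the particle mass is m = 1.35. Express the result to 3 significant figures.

E = 12.0

Requiring ψ(0) = ψ(w) = 0 quantises k = nπ/w, hence E_n = ℏ²k²/2m = n²π²ℏ²/(2mw²).
E_8 = 8² × π² / (2 × 1.35 × 4.42²) = 11.97.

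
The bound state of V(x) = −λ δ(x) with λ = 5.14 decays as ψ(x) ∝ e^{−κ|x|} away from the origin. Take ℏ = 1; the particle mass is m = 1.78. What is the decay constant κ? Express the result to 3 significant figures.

Integrating the TISE across x = 0 gives the cusp condition ψ'(0⁺) − ψ'(0⁻) = −(2mλ/ℏ²)ψ(0).
With ψ ∝ e^{−κ|x|} this yields −2κ = −2mλ/ℏ², so κ = mλ/ℏ² = 9.149.

κ = 9.15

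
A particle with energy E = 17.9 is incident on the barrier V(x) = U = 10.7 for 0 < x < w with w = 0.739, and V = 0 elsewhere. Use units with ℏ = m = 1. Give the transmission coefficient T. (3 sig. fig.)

E > U: inside the barrier k₂ = √(2m(E − U))/ℏ = 3.795, k₂w = 2.804.
Matching at both interfaces gives T⁻¹ = 1 + U² sin²(k₂w) / [4E(E − U)] = 1.024, hence T = 0.976.

T = 0.976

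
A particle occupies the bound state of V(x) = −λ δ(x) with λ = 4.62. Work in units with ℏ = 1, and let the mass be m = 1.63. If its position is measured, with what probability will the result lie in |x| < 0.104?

P = 0.791

The normalised bound state is ψ = √κ e^{−κ|x|} with κ = mλ/ℏ² = 7.531.
P(|x| < d) = ∫_{−d}^{d} κ e^{−2κ|x|} dx = 1 − e^{−2κd} = 1 − e^{−1.566} = 0.7912.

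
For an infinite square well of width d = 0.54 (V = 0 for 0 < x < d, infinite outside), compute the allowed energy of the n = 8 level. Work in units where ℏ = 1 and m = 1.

Requiring ψ(0) = ψ(d) = 0 quantises k = nπ/d, hence E_n = ℏ²k²/2m = n²π²ℏ²/(2md²).
E_8 = 8² × π² / (2 × 1 × 0.54²) = 1083.

E = 1080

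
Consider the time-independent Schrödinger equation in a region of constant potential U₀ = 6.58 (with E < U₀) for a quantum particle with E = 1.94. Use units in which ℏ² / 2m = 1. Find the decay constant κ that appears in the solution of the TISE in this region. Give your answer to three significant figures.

κ = 2.15

Since E < U₀ the TISE in this region is ψ'' = κ²ψ with κ = √(2m(U₀ − E))/ℏ.
κ = √(2 × 0.5 × 4.64) = 2.154.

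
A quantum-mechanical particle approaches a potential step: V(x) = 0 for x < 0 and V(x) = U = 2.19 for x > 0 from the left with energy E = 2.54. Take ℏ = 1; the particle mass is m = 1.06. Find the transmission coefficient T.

T = 0.790

The wavenumbers are k₁ = √(2mE)/ℏ = 2.321 on the left and k₂ = √(2m(E − U))/ℏ = 0.8614 on the right.
Matching ψ and ψ′ at x = 0 gives r = (k₁ − k₂)/(k₁ + k₂), so R = r² = 0.2103 and T = 1 − R = 0.7897.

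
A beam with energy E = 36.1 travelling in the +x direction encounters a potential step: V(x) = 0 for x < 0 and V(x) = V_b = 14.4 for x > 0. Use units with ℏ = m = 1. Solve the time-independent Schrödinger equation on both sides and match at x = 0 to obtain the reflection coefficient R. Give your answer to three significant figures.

On each side the TISE gives plane waves with k = √(2m(E − V))/ℏ: k₁ = √(2·1·36.1) = 8.497, k₂ = √(2·1·21.7) = 6.588.
Continuity of ψ and ψ′ at the step yields the reflection amplitude r = (k₁ − k₂)/(k₁ + k₂) = 0.1266; thus R = |r|² = 0.01602, T = 0.9840.

R = 0.0160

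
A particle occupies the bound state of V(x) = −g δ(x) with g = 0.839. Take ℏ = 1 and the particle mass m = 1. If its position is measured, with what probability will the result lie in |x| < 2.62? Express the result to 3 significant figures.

The normalised bound state is ψ = √κ e^{−κ|x|} with κ = mg/ℏ² = 0.8390.
P(|x| < d) = ∫_{−d}^{d} κ e^{−2κ|x|} dx = 1 − e^{−2κd} = 1 − e^{−4.396} = 0.9877.

P = 0.988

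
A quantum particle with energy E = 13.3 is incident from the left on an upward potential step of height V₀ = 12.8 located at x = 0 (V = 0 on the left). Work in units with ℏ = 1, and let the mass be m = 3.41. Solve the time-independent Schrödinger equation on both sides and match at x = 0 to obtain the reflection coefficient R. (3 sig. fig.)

On each side the TISE gives plane waves with k = √(2m(E − V))/ℏ: k₁ = √(2·3.41·13.3) = 9.524, k₂ = √(2·3.41·0.5) = 1.847.
Continuity of ψ and ψ′ at the step yields the reflection amplitude r = (k₁ − k₂)/(k₁ + k₂) = 0.6752; thus R = |r|² = 0.4559, T = 0.5441.

R = 0.456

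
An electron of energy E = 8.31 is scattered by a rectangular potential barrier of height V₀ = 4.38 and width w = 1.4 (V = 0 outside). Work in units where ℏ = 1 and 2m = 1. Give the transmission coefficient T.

Above the barrier the interior wavenumber is k₂ = √(2m(E − V₀))/ℏ = 1.982, giving phase k₂w = 2.775.
T = [1 + V₀² sin²(k₂w) / (4E(E − V₀))]⁻¹ = 1/1.019 = 0.982.

T = 0.982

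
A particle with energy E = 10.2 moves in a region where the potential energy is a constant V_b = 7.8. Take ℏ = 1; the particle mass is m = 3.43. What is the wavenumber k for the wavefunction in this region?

k = 4.06

With E > V_b the solution is oscillatory, ψ ∝ e^{±ikx} with k = √(2m(E − V_b))/ℏ.
k = √(2 × 3.43 × 2.4) = 4.058.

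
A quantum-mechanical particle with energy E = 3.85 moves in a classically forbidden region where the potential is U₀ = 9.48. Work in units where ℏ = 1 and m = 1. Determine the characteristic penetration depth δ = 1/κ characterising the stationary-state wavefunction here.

δ = 0.298

Since E < U₀ the TISE in this region is ψ'' = κ²ψ with κ = √(2m(U₀ − E))/ℏ.
κ = √(2 × 1 × 5.63) = 3.356. The penetration depth is δ = 1/κ = 0.298.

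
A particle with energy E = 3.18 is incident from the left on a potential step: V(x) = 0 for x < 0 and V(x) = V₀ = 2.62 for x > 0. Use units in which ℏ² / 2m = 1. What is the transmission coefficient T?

T = 0.833

The wavenumbers are k₁ = √(2mE)/ℏ = 1.783 on the left and k₂ = √(2m(E − V₀))/ℏ = 0.7483 on the right.
Matching ψ and ψ′ at x = 0 gives r = (k₁ − k₂)/(k₁ + k₂), so R = r² = 0.1671 and T = 1 − R = 0.8329.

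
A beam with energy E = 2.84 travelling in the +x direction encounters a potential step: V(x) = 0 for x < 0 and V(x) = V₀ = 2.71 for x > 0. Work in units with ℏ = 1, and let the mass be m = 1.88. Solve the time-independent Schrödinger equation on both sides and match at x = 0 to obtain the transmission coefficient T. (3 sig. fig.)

On each side the TISE gives plane waves with k = √(2m(E − V))/ℏ: k₁ = √(2·1.88·2.84) = 3.268, k₂ = √(2·1.88·0.13) = 0.6991.
Matching ψ and ψ′ at x = 0 gives r = (k₁ − k₂)/(k₁ + k₂), so R = r² = 0.4193 and T = 1 − R = 0.5807.

T = 0.581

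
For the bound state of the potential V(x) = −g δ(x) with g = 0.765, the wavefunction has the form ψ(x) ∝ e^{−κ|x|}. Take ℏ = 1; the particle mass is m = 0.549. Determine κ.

Integrating the TISE across x = 0 gives the cusp condition ψ'(0⁺) − ψ'(0⁻) = −(2mg/ℏ²)ψ(0).
With ψ ∝ e^{−κ|x|} this yields −2κ = −2mg/ℏ², so κ = mg/ℏ² = 0.4200.

κ = 0.420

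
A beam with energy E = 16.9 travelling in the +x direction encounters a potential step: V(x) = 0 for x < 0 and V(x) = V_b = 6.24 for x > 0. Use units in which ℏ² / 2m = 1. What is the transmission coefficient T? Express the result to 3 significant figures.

On each side the TISE gives plane waves with k = √(2m(E − V))/ℏ: k₁ = √(2·½·16.9) = 4.111, k₂ = √(2·½·10.66) = 3.265.
Continuity of ψ and ψ′ at the step yields the reflection amplitude r = (k₁ − k₂)/(k₁ + k₂) = 0.1147; thus R = |r|² = 0.01316, T = 0.9868.

T = 0.987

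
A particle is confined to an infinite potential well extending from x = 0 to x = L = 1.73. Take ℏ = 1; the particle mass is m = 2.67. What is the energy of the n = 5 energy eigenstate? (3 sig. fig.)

E = 15.4

The infinite-well eigenfunctions ψ_n = √(2/L) sin(nπx/L) vanish at both walls, giving E_n = n²π²ℏ²/(2mL²).
E_5 = 5² × π² / (2 × 2.67 × 1.73²) = 15.44.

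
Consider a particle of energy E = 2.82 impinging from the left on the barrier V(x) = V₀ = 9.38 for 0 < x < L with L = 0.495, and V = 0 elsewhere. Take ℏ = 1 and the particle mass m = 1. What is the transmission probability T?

Since E < V₀ the interior solution is evanescent with decay constant κ = √(2m(V₀ − E))/ℏ = 3.622.
κL = 1.793, sinh(κL) = 2.920.
Matching ψ, ψ′ at both faces gives T = [1 + V₀² sinh²(κL) / (4E(V₀ − E))]⁻¹ = 1/11.14 = 0.0898.

T = 0.0898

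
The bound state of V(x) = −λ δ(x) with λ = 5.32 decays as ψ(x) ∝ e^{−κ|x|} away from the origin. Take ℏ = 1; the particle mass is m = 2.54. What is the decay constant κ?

κ = 13.5

Integrate −(ℏ²/2m)ψ'' − λδ(x)ψ = Eψ from −ε to +ε: the ψ'' term gives ψ'(0⁺) − ψ'(0⁻) and the δ term gives −(2mλ/ℏ²)ψ(0).
With ψ ∝ e^{−κ|x|} this yields −2κ = −2mλ/ℏ², so κ = mλ/ℏ² = 13.51.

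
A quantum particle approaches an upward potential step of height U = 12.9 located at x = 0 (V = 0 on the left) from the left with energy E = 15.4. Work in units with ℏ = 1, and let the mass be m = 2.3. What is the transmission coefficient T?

The wavenumbers are k₁ = √(2mE)/ℏ = 8.417 on the left and k₂ = √(2m(E − U))/ℏ = 3.391 on the right.
Matching ψ and ψ′ at x = 0 gives r = (k₁ − k₂)/(k₁ + k₂), so R = r² = 0.1811 and T = 1 − R = 0.8189.

T = 0.819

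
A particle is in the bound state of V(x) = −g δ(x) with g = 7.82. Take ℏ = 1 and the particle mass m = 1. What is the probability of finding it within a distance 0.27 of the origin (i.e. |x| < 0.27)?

P = 0.985

The normalised bound state is ψ = √κ e^{−κ|x|} with κ = mg/ℏ² = 7.820.
P(|x| < d) = ∫_{−d}^{d} κ e^{−2κ|x|} dx = 1 − e^{−2κd} = 1 − e^{−4.223} = 0.9853.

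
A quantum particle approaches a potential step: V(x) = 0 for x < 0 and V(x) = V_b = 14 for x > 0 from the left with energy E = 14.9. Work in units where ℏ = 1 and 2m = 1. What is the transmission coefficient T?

T = 0.633

On each side the TISE gives plane waves with k = √(2m(E − V))/ℏ: k₁ = √(2·½·14.9) = 3.860, k₂ = √(2·½·0.9) = 0.9487.
Continuity of ψ and ψ′ at the step yields the reflection amplitude r = (k₁ − k₂)/(k₁ + k₂) = 0.6054; thus R = |r|² = 0.3665, T = 0.6335.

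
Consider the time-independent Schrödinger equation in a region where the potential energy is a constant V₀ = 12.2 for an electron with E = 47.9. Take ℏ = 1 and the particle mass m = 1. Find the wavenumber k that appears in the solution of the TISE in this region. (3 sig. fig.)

With E > V₀ the solution is oscillatory, ψ ∝ e^{±ikx} with k = √(2m(E − V₀))/ℏ.
k = √(2 × 1 × 35.7) = 8.450.

k = 8.45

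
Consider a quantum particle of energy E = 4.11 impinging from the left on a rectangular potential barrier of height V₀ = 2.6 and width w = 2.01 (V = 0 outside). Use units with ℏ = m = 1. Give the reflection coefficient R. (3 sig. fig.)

R = 0.0313

Above the barrier the interior wavenumber is k₂ = √(2m(E − V₀))/ℏ = 1.738, giving phase k₂w = 3.493.
T = [1 + V₀² sin²(k₂w) / (4E(E − V₀))]⁻¹ = 1/1.032 = 0.969.
R = 1 − T = 0.0313.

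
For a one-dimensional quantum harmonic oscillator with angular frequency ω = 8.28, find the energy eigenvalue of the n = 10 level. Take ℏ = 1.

The oscillator eigenvalues are E_n = ℏω(n + ½), so E_10 = 8.28 × 10.5 = 86.94.

E = 86.9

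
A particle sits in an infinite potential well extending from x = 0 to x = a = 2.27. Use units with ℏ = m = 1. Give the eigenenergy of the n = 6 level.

Requiring ψ(0) = ψ(a) = 0 quantises k = nπ/a, hence E_n = ℏ²k²/2m = n²π²ℏ²/(2ma²).
E_6 = 6² × π² / (2 × 1 × 2.27²) = 34.48.

E = 34.5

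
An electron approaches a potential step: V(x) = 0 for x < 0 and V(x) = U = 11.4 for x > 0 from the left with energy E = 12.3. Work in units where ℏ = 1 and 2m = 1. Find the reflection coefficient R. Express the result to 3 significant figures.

On each side the TISE gives plane waves with k = √(2m(E − V))/ℏ: k₁ = √(2·½·12.3) = 3.507, k₂ = √(2·½·0.9) = 0.9487.
Continuity of ψ and ψ′ at the step yields the reflection amplitude r = (k₁ − k₂)/(k₁ + k₂) = 0.5742; thus R = |r|² = 0.3297, T = 0.6703.

R = 0.330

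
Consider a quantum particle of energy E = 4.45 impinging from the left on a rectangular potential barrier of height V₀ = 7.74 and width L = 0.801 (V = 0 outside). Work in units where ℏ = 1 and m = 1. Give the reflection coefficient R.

E < V₀: inside the barrier ψ ∝ e^{±κx} with κ = √(2m(V₀ − E))/ℏ = 2.565.
κL = 2.055, sinh(κL) = 3.838.
Matching ψ, ψ′ at both faces gives T = [1 + V₀² sinh²(κL) / (4E(V₀ − E))]⁻¹ = 1/16.07 = 0.0622.
R = 1 − T = 0.938.

R = 0.938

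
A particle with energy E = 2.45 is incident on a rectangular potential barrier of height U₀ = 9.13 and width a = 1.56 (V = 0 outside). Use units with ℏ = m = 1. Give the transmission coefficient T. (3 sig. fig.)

T = 0.0000350

E < U₀: inside the barrier ψ ∝ e^{±κx} with κ = √(2m(U₀ − E))/ℏ = 3.655.
κa = 5.702, sinh(κa) = 149.7.
Matching ψ, ψ′ at both faces gives T = [1 + U₀² sinh²(κa) / (4E(U₀ − E))]⁻¹ = 1/28550 = 0.0000350.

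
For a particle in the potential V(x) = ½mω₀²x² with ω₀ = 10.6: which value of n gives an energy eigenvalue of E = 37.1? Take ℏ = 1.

n = 3

Invert E_n = (n + ½)ℏω₀: n = E/ℏω₀ − ½ = 3.000, so n = 3.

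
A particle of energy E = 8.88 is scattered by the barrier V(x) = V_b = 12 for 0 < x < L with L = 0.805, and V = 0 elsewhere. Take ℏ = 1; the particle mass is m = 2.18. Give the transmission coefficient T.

T = 0.00809

Since E < V_b the interior solution is evanescent with decay constant κ = √(2m(V_b − E))/ℏ = 3.688.
κL = 2.969, sinh(κL) = 9.711.
Matching ψ, ψ′ at both faces gives T = [1 + V_b² sinh²(κL) / (4E(V_b − E))]⁻¹ = 1/123.5 = 0.00809.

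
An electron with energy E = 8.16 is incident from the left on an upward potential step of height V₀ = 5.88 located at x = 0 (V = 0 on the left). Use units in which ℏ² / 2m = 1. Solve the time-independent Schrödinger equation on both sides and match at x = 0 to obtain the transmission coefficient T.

The wavenumbers are k₁ = √(2mE)/ℏ = 2.857 on the left and k₂ = √(2m(E − V₀))/ℏ = 1.510 on the right.
Matching ψ and ψ′ at x = 0 gives r = (k₁ − k₂)/(k₁ + k₂), so R = r² = 0.09511 and T = 1 − R = 0.9049.

T = 0.905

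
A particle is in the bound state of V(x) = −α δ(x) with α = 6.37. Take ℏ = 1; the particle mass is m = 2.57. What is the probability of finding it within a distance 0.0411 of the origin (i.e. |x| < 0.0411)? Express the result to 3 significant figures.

The normalised bound state is ψ = √κ e^{−κ|x|} with κ = mα/ℏ² = 16.37.
P(|x| < d) = ∫_{−d}^{d} κ e^{−2κ|x|} dx = 1 − e^{−2κd} = 1 − e^{−1.346} = 0.7396.

P = 0.740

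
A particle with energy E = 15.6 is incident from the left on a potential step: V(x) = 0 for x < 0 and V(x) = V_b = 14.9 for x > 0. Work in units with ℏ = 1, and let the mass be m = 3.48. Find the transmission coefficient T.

The wavenumbers are k₁ = √(2mE)/ℏ = 10.42 on the left and k₂ = √(2m(E − V_b))/ℏ = 2.207 on the right.
Matching ψ and ψ′ at x = 0 gives r = (k₁ − k₂)/(k₁ + k₂), so R = r² = 0.4230 and T = 1 − R = 0.5770.

T = 0.577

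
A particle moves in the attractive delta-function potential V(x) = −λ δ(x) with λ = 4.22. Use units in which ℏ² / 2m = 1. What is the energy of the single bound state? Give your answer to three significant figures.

For x ≠ 0 the bound state is ψ ∝ e^{−κ|x|}; integrating the TISE across the delta gives the cusp condition 2κ = 2mλ/ℏ², so κ = 2.110.
Then E = −ℏ²κ²/(2m) = −mλ²/(2ℏ²) = -4.452.

E = -4.45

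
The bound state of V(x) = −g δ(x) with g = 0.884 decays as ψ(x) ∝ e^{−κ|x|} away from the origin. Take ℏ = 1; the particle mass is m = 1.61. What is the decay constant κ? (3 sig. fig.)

κ = 1.42

Integrating the TISE across x = 0 gives the cusp condition ψ'(0⁺) − ψ'(0⁻) = −(2mg/ℏ²)ψ(0).
With ψ ∝ e^{−κ|x|} this yields −2κ = −2mg/ℏ², so κ = mg/ℏ² = 1.423.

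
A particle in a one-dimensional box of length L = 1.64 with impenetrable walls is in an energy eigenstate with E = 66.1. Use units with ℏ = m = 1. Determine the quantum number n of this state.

n = 6

For an infinite well E_n = n²π²ℏ²/(2mL²), so n = (L/πℏ)√(2mE).
n = (1.64/π) × √(2 × 1 × 66.1) = 6.002 → n = 6.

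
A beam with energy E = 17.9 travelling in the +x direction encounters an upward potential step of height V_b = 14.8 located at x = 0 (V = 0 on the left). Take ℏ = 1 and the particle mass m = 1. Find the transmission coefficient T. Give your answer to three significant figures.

The wavenumbers are k₁ = √(2mE)/ℏ = 5.983 on the left and k₂ = √(2m(E − V_b))/ℏ = 2.490 on the right.
Matching ψ and ψ′ at x = 0 gives r = (k₁ − k₂)/(k₁ + k₂), so R = r² = 0.1700 and T = 1 − R = 0.8300.

T = 0.830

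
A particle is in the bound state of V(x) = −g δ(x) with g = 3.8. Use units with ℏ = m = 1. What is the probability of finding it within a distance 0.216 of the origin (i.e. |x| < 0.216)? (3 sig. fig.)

P = 0.806

The normalised bound state is ψ = √κ e^{−κ|x|} with κ = mg/ℏ² = 3.800.
P(|x| < d) = ∫_{−d}^{d} κ e^{−2κ|x|} dx = 1 − e^{−2κd} = 1 − e^{−1.642} = 0.8063.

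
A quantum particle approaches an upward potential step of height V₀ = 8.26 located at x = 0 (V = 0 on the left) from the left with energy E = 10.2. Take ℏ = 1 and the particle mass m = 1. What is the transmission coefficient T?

T = 0.846

The wavenumbers are k₁ = √(2mE)/ℏ = 4.517 on the left and k₂ = √(2m(E − V₀))/ℏ = 1.970 on the right.
Continuity of ψ and ψ′ at the step yields the reflection amplitude r = (k₁ − k₂)/(k₁ + k₂) = 0.3926; thus R = |r|² = 0.1542, T = 0.8458.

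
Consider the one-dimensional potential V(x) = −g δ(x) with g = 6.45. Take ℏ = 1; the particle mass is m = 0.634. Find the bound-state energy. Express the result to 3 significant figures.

E = -13.2

For x ≠ 0 the bound state is ψ ∝ e^{−κ|x|}; integrating the TISE across the delta gives the cusp condition 2κ = 2mg/ℏ², so κ = 4.089.
Then E = −ℏ²κ²/(2m) = −mg²/(2ℏ²) = -13.19.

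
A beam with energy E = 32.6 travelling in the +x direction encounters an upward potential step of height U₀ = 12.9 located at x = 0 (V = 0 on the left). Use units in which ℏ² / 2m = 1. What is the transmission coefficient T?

T = 0.984

On each side the TISE gives plane waves with k = √(2m(E − V))/ℏ: k₁ = √(2·½·32.6) = 5.710, k₂ = √(2·½·19.7) = 4.438.
Matching ψ and ψ′ at x = 0 gives r = (k₁ − k₂)/(k₁ + k₂), so R = r² = 0.01569 and T = 1 − R = 0.9843.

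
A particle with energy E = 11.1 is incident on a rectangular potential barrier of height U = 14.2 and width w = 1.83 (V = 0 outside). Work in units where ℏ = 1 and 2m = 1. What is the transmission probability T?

T = 0.00434

Since E < U the interior solution is evanescent with decay constant κ = √(2m(U − E))/ℏ = 1.761.
κw = 3.222, sinh(κw) = 12.52.
The exact tunnelling result is T⁻¹ = 1 + U² sinh²(κw) / [4E(U − E)] = 230.6, so T = 0.00434.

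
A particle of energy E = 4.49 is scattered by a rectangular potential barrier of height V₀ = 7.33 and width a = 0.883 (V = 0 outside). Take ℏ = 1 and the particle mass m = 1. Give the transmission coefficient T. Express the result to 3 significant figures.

E < V₀: inside the barrier ψ ∝ e^{±κx} with κ = √(2m(V₀ − E))/ℏ = 2.383.
κa = 2.104, sinh(κa) = 4.040.
Matching ψ, ψ′ at both faces gives T = [1 + V₀² sinh²(κa) / (4E(V₀ − E))]⁻¹ = 1/18.20 = 0.0550.

T = 0.0550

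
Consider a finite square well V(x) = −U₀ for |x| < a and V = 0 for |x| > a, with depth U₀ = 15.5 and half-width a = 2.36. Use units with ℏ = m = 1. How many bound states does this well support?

N = 9

Define the well-strength parameter z₀ = (a/ℏ)√(2mU₀) = 2.36 × √(2·1·15.5) = 13.14.
A new bound state (alternating even/odd) appears each time z₀ passes a multiple of π/2, so N = ⌊2z₀/π⌋ + 1 = ⌊8.365⌋ + 1 = 9.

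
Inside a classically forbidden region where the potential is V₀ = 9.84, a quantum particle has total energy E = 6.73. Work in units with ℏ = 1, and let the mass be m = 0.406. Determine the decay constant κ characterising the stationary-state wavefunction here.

Since E < V₀ the TISE in this region is ψ'' = κ²ψ with κ = √(2m(V₀ − E))/ℏ.
κ = √(2 × 0.406 × 3.11) = 1.589.

κ = 1.59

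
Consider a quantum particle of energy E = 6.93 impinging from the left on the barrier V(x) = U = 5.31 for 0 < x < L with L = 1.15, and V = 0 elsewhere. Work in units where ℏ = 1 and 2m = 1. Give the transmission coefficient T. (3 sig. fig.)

Above the barrier the interior wavenumber is k₂ = √(2m(E − U))/ℏ = 1.273, giving phase k₂L = 1.464.
T = [1 + U² sin²(k₂L) / (4E(E − U))]⁻¹ = 1/1.621 = 0.617.

T = 0.617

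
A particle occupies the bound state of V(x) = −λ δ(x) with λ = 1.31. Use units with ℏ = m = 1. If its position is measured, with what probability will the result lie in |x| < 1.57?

The normalised bound state is ψ = √κ e^{−κ|x|} with κ = mλ/ℏ² = 1.310.
P(|x| < d) = ∫_{−d}^{d} κ e^{−2κ|x|} dx = 1 − e^{−2κd} = 1 − e^{−4.113} = 0.9836.

P = 0.984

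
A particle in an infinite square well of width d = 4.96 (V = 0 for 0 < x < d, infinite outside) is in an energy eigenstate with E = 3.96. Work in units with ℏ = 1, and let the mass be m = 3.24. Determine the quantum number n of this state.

n = 8

For an infinite well E_n = n²π²ℏ²/(2md²), so n = (d/πℏ)√(2mE).
n = (4.96/π) × √(2 × 3.24 × 3.96) = 7.998 → n = 8.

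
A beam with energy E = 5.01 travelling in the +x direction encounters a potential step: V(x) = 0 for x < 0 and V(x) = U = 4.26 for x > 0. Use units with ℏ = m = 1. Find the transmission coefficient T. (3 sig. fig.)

The wavenumbers are k₁ = √(2mE)/ℏ = 3.165 on the left and k₂ = √(2m(E − U))/ℏ = 1.225 on the right.
Matching ψ and ψ′ at x = 0 gives r = (k₁ − k₂)/(k₁ + k₂), so R = r² = 0.1954 and T = 1 − R = 0.8046.

T = 0.805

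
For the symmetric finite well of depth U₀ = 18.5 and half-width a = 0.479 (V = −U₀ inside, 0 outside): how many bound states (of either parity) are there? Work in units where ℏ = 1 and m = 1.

The dimensionless depth is z₀ = a√(2mU₀)/ℏ = 0.479 × √(37.00) = 2.914.
A new bound state (alternating even/odd) appears each time z₀ passes a multiple of π/2, so N = ⌊2z₀/π⌋ + 1 = ⌊1.855⌋ + 1 = 2.

N = 2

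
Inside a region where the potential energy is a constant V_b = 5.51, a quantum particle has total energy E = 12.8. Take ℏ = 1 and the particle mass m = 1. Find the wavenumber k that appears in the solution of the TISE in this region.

k = 3.82

With E > V_b the solution is oscillatory, ψ ∝ e^{±ikx} with k = √(2m(E − V_b))/ℏ.
k = √(2 × 1 × 7.29) = 3.818.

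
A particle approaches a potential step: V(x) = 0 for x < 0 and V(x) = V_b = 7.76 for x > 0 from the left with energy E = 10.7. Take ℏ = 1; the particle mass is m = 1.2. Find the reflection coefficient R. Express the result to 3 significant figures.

On each side the TISE gives plane waves with k = √(2m(E − V))/ℏ: k₁ = √(2·1.2·10.7) = 5.068, k₂ = √(2·1.2·2.94) = 2.656.
Continuity of ψ and ψ′ at the step yields the reflection amplitude r = (k₁ − k₂)/(k₁ + k₂) = 0.3122; thus R = |r|² = 0.09746, T = 0.9025.

R = 0.0975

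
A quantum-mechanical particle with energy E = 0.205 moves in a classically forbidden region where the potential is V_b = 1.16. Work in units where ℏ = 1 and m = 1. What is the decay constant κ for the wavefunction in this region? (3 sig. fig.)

Since E < V_b the TISE in this region is ψ'' = κ²ψ with κ = √(2m(V_b − E))/ℏ.
κ = √(2 × 1 × 0.955) = 1.382.

κ = 1.38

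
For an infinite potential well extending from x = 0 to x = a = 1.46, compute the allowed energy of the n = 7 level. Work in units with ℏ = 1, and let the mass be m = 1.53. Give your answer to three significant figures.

The infinite-well eigenfunctions ψ_n = √(2/a) sin(nπx/a) vanish at both walls, giving E_n = n²π²ℏ²/(2ma²).
E_7 = 7² × π² / (2 × 1.53 × 1.46²) = 74.14.

E = 74.1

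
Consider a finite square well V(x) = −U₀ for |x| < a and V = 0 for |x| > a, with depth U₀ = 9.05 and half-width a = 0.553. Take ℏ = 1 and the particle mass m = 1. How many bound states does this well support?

The dimensionless depth is z₀ = a√(2mU₀)/ℏ = 0.553 × √(18.10) = 2.353.
The even/odd transcendental equations gain one root per π/2 in z₀, giving N = 1 + ⌊2z₀/π⌋ = 1 + ⌊1.498⌋ = 2.

N = 2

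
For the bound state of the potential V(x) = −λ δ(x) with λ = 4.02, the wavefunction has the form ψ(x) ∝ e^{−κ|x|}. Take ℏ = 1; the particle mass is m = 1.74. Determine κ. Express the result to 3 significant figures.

Integrate −(ℏ²/2m)ψ'' − λδ(x)ψ = Eψ from −ε to +ε: the ψ'' term gives ψ'(0⁺) − ψ'(0⁻) and the δ term gives −(2mλ/ℏ²)ψ(0).
With ψ ∝ e^{−κ|x|} this yields −2κ = −2mλ/ℏ², so κ = mλ/ℏ² = 6.995.

κ = 6.99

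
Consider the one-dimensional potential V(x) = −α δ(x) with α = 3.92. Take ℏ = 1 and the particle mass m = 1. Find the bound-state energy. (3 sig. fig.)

The bound state is ψ(x) = √κ e^{−κ|x|}. The derivative jump ψ'(0⁺) − ψ'(0⁻) = −(2mα/ℏ²)ψ(0) fixes κ = mα/ℏ² = 3.920.
Then E = −ℏ²κ²/(2m) = −mα²/(2ℏ²) = -7.683.

E = -7.68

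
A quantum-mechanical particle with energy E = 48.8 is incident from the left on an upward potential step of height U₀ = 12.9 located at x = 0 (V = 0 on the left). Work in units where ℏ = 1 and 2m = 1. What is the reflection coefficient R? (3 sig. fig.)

The wavenumbers are k₁ = √(2mE)/ℏ = 6.986 on the left and k₂ = √(2m(E − U₀))/ℏ = 5.992 on the right.
Continuity of ψ and ψ′ at the step yields the reflection amplitude r = (k₁ − k₂)/(k₁ + k₂) = 0.07660; thus R = |r|² = 0.005867, T = 0.9941.

R = 0.00587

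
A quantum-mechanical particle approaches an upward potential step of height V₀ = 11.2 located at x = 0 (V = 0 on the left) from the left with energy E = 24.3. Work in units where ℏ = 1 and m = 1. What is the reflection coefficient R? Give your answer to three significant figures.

On each side the TISE gives plane waves with k = √(2m(E − V))/ℏ: k₁ = √(2·1·24.3) = 6.971, k₂ = √(2·1·13.1) = 5.119.
Matching ψ and ψ′ at x = 0 gives r = (k₁ − k₂)/(k₁ + k₂), so R = r² = 0.02349 and T = 1 − R = 0.9765.

R = 0.0235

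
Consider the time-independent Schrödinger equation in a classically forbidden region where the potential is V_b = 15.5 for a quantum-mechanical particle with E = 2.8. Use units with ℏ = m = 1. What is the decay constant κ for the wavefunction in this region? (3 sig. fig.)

κ = 5.04

Since E < V_b the TISE in this region is ψ'' = κ²ψ with κ = √(2m(V_b − E))/ℏ.
κ = √(2 × 1 × 12.7) = 5.040.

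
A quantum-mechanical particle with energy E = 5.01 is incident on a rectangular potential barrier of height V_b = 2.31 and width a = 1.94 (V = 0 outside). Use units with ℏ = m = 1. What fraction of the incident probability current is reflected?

R = 0.0864

E > V_b: inside the barrier k₂ = √(2m(E − V_b))/ℏ = 2.324, k₂a = 4.508.
T = [1 + V_b² sin²(k₂a) / (4E(E − V_b))]⁻¹ = 1/1.095 = 0.914.
R = 1 − T = 0.0864.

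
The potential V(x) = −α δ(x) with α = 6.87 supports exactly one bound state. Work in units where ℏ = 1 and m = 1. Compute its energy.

The bound state is ψ(x) = √κ e^{−κ|x|}. The derivative jump ψ'(0⁺) − ψ'(0⁻) = −(2mα/ℏ²)ψ(0) fixes κ = mα/ℏ² = 6.870.
Then E = −ℏ²κ²/(2m) = −mα²/(2ℏ²) = -23.60.

E = -23.6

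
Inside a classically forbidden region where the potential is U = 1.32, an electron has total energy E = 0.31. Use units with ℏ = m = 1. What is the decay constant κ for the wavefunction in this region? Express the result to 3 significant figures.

Since E < U the TISE in this region is ψ'' = κ²ψ with κ = √(2m(U − E))/ℏ.
κ = √(2 × 1 × 1.01) = 1.421.

κ = 1.42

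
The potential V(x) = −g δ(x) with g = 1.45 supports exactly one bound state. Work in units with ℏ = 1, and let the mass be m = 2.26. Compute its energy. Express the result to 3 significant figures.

For x ≠ 0 the bound state is ψ ∝ e^{−κ|x|}; integrating the TISE across the delta gives the cusp condition 2κ = 2mg/ℏ², so κ = 3.277.
Then E = −ℏ²κ²/(2m) = −mg²/(2ℏ²) = -2.376.

E = -2.38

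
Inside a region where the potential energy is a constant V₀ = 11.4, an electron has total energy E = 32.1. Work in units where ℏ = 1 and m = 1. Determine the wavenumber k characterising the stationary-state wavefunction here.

k = 6.43

With E > V₀ the solution is oscillatory, ψ ∝ e^{±ikx} with k = √(2m(E − V₀))/ℏ.
k = √(2 × 1 × 20.7) = 6.434.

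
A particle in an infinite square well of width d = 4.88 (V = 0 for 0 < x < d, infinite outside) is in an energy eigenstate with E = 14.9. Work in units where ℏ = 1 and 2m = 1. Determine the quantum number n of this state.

n = 6

From E_n = n²π²ℏ²/(2md²) invert to n = √(2md²E)/(πℏ).
n = (4.88/π) × √(2 × 0.5 × 14.9) = 5.996 → n = 6.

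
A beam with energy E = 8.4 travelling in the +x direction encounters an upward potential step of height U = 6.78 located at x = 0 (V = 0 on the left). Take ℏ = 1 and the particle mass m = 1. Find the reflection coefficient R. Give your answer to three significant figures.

On each side the TISE gives plane waves with k = √(2m(E − V))/ℏ: k₁ = √(2·1·8.4) = 4.099, k₂ = √(2·1·1.62) = 1.800.
Matching ψ and ψ′ at x = 0 gives r = (k₁ − k₂)/(k₁ + k₂), so R = r² = 0.1519 and T = 1 − R = 0.8481.

R = 0.152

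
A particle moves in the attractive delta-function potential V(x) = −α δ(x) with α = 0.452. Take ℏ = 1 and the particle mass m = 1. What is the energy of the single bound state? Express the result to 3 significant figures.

The bound state is ψ(x) = √κ e^{−κ|x|}. The derivative jump ψ'(0⁺) − ψ'(0⁻) = −(2mα/ℏ²)ψ(0) fixes κ = mα/ℏ² = 0.4520.
Then E = −ℏ²κ²/(2m) = −mα²/(2ℏ²) = -0.1022.

E = -0.102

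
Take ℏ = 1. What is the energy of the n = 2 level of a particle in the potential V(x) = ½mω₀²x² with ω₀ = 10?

Using E_n = (n + ½)ℏω₀: E_2 = 2.5 × 10 = 25.00.

E = 25.0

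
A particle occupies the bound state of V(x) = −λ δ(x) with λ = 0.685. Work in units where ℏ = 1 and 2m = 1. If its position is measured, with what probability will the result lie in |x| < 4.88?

P = 0.965

The normalised bound state is ψ = √κ e^{−κ|x|} with κ = mλ/ℏ² = 0.3425.
P(|x| < d) = ∫_{−d}^{d} κ e^{−2κ|x|} dx = 1 − e^{−2κd} = 1 − e^{−3.343} = 0.9647.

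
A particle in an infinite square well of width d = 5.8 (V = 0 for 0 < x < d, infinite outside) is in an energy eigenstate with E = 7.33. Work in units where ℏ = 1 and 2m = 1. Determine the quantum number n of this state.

From E_n = n²π²ℏ²/(2md²) invert to n = √(2md²E)/(πℏ).
n = (5.8/π) × √(2 × 0.5 × 7.33) = 4.998 → n = 5.

n = 5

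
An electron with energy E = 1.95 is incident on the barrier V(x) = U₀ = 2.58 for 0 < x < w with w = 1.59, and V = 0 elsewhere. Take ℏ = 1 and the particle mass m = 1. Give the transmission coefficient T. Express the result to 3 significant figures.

T = 0.0809

E < U₀: inside the barrier ψ ∝ e^{±κx} with κ = √(2m(U₀ − E))/ℏ = 1.122.
κw = 1.785, sinh(κw) = 2.895.
The exact tunnelling result is T⁻¹ = 1 + U₀² sinh²(κw) / [4E(U₀ − E)] = 12.35, so T = 0.0809.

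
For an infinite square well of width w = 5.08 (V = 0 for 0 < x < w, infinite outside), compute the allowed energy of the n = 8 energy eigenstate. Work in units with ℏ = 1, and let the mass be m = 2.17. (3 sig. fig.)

The infinite-well eigenfunctions ψ_n = √(2/w) sin(nπx/w) vanish at both walls, giving E_n = n²π²ℏ²/(2mw²).
E_8 = 8² × π² / (2 × 2.17 × 5.08²) = 5.640.

E = 5.64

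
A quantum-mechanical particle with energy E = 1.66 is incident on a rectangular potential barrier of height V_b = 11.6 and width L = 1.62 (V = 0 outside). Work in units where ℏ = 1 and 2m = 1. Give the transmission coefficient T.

T = 0.0000718

Since E < V_b the interior solution is evanescent with decay constant κ = √(2m(V_b − E))/ℏ = 3.153.
κL = 5.107, sinh(κL) = 82.63.
Matching ψ, ψ′ at both faces gives T = [1 + V_b² sinh²(κL) / (4E(V_b − E))]⁻¹ = 1/13920 = 0.0000718.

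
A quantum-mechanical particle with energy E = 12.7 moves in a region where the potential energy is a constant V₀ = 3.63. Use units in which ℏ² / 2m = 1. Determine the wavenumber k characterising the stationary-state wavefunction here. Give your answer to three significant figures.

With E > V₀ the solution is oscillatory, ψ ∝ e^{±ikx} with k = √(2m(E − V₀))/ℏ.
k = √(2 × 0.5 × 9.07) = 3.012.

k = 3.01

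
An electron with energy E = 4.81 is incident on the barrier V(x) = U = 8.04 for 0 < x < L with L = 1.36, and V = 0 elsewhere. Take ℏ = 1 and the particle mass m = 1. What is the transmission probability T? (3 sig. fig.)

E < U: inside the barrier ψ ∝ e^{±κx} with κ = √(2m(U − E))/ℏ = 2.542.
κL = 3.457, sinh(κL) = 15.84.
Matching ψ, ψ′ at both faces gives T = [1 + U² sinh²(κL) / (4E(U − E))]⁻¹ = 1/262.0 = 0.00382.

T = 0.00382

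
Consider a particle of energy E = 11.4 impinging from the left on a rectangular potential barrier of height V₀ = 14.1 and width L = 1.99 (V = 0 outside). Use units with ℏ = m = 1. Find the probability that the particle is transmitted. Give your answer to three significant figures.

T = 0.000238

Since E < V₀ the interior solution is evanescent with decay constant κ = √(2m(V₀ − E))/ℏ = 2.324.
κL = 4.624, sinh(κL) = 50.96.
The exact tunnelling result is T⁻¹ = 1 + V₀² sinh²(κL) / [4E(V₀ − E)] = 4195, so T = 0.000238.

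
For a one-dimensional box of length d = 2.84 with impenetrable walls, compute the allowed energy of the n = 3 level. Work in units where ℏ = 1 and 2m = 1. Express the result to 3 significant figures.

Requiring ψ(0) = ψ(d) = 0 quantises k = nπ/d, hence E_n = ℏ²k²/2m = n²π²ℏ²/(2md²).
E_3 = 3² × π² / (2 × 0.5 × 2.84²) = 11.01.

E = 11.0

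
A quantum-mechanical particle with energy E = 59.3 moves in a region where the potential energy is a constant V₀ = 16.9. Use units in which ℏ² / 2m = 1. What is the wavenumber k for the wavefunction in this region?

With E > V₀ the solution is oscillatory, ψ ∝ e^{±ikx} with k = √(2m(E − V₀))/ℏ.
k = √(2 × 0.5 × 42.4) = 6.512.

k = 6.51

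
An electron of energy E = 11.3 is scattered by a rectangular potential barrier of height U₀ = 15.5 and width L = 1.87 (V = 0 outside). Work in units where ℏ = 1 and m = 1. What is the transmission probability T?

T = 0.0000620

E < U₀: inside the barrier ψ ∝ e^{±κx} with κ = √(2m(U₀ − E))/ℏ = 2.898.
κL = 5.420, sinh(κL) = 112.9.
Matching ψ, ψ′ at both faces gives T = [1 + U₀² sinh²(κL) / (4E(U₀ − E))]⁻¹ = 1/16140 = 0.0000620.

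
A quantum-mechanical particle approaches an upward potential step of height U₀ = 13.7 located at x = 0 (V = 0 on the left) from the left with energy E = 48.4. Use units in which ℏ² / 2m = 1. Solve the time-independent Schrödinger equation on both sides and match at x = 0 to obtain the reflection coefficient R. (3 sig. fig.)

R = 0.00689

On each side the TISE gives plane waves with k = √(2m(E − V))/ℏ: k₁ = √(2·½·48.4) = 6.957, k₂ = √(2·½·34.7) = 5.891.
Matching ψ and ψ′ at x = 0 gives r = (k₁ − k₂)/(k₁ + k₂), so R = r² = 0.006889 and T = 1 − R = 0.9931.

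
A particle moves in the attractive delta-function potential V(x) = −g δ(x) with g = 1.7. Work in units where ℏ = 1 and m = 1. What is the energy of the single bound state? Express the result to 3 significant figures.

E = -1.45

The bound state is ψ(x) = √κ e^{−κ|x|}. The derivative jump ψ'(0⁺) − ψ'(0⁻) = −(2mg/ℏ²)ψ(0) fixes κ = mg/ℏ² = 1.700.
Then E = −ℏ²κ²/(2m) = −mg²/(2ℏ²) = -1.445.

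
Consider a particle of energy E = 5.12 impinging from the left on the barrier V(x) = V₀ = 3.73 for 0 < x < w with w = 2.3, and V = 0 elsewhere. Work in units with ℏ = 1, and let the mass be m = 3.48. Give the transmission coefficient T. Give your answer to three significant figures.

T = 0.778

E > V₀: inside the barrier k₂ = √(2m(E − V₀))/ℏ = 3.110, k₂w = 7.154.
Matching at both interfaces gives T⁻¹ = 1 + V₀² sin²(k₂w) / [4E(E − V₀)] = 1.286, hence T = 0.778.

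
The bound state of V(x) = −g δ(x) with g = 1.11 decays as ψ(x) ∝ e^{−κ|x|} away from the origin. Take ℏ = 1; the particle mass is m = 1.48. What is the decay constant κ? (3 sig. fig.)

Integrating the TISE across x = 0 gives the cusp condition ψ'(0⁺) − ψ'(0⁻) = −(2mg/ℏ²)ψ(0).
With ψ ∝ e^{−κ|x|} this yields −2κ = −2mg/ℏ², so κ = mg/ℏ² = 1.643.

κ = 1.64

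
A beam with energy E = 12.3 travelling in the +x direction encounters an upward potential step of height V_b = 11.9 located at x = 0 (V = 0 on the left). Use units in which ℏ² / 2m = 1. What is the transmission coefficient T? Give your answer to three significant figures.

The wavenumbers are k₁ = √(2mE)/ℏ = 3.507 on the left and k₂ = √(2m(E − V_b))/ℏ = 0.6325 on the right.
Matching ψ and ψ′ at x = 0 gives r = (k₁ − k₂)/(k₁ + k₂), so R = r² = 0.4822 and T = 1 − R = 0.5178.

T = 0.518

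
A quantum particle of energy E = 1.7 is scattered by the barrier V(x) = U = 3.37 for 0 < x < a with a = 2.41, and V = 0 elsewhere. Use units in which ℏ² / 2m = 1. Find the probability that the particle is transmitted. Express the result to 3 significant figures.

T = 0.00786

E < U: inside the barrier ψ ∝ e^{±κx} with κ = √(2m(U − E))/ℏ = 1.292.
κa = 3.114, sinh(κa) = 11.24.
Matching ψ, ψ′ at both faces gives T = [1 + U² sinh²(κa) / (4E(U − E))]⁻¹ = 1/127.3 = 0.00786.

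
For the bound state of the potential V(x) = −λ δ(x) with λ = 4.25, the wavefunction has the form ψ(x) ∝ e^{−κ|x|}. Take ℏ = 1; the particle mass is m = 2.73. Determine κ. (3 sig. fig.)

Integrating the TISE across x = 0 gives the cusp condition ψ'(0⁺) − ψ'(0⁻) = −(2mλ/ℏ²)ψ(0).
With ψ ∝ e^{−κ|x|} this yields −2κ = −2mλ/ℏ², so κ = mλ/ℏ² = 11.60.

κ = 11.6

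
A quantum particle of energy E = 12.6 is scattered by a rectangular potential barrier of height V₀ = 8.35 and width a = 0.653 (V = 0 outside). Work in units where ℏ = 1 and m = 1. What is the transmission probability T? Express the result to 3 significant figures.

T = 0.775

Above the barrier the interior wavenumber is k₂ = √(2m(E − V₀))/ℏ = 2.915, giving phase k₂a = 1.904.
Matching at both interfaces gives T⁻¹ = 1 + V₀² sin²(k₂a) / [4E(E − V₀)] = 1.291, hence T = 0.775.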